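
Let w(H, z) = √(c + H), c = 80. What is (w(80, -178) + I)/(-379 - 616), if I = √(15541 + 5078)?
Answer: -4*√10/995 - 3*√2291/995 ≈ -0.15703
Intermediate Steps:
w(H, z) = √(80 + H)
I = 3*√2291 (I = √20619 = 3*√2291 ≈ 143.59)
(w(80, -178) + I)/(-379 - 616) = (√(80 + 80) + 3*√2291)/(-379 - 616) = (√160 + 3*√2291)/(-995) = (4*√10 + 3*√2291)*(-1/995) = (3*√2291 + 4*√10)*(-1/995) = -4*√10/995 - 3*√2291/995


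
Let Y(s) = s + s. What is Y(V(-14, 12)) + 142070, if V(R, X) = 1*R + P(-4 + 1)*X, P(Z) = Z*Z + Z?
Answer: 142186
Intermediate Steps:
P(Z) = Z + Z**2 (P(Z) = Z**2 + Z = Z + Z**2)
V(R, X) = R + 6*X (V(R, X) = 1*R + ((-4 + 1)*(1 + (-4 + 1)))*X = R + (-3*(1 - 3))*X = R + (-3*(-2))*X = R + 6*X)
Y(s) = 2*s
Y(V(-14, 12)) + 142070 = 2*(-14 + 6*12) + 142070 = 2*(-14 + 72) + 142070 = 2*58 + 142070 = 116 + 142070 = 142186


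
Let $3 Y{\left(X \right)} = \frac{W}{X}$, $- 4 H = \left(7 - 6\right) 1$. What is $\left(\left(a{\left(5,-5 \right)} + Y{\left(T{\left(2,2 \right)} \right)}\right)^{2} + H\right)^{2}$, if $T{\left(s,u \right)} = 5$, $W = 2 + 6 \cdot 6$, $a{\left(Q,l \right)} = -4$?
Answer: $\frac{2927521}{810000} \approx 3.6142$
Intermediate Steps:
$H = - \frac{1}{4}$ ($H = - \frac{\left(7 - 6\right) 1}{4} = - \frac{1 \cdot 1}{4} = \left(- \frac{1}{4}\right) 1 = - \frac{1}{4} \approx -0.25$)
$W = 38$ ($W = 2 + 36 = 38$)
$Y{\left(X \right)} = \frac{38}{3 X}$ ($Y{\left(X \right)} = \frac{38 \frac{1}{X}}{3} = \frac{38}{3 X}$)
$\left(\left(a{\left(5,-5 \right)} + Y{\left(T{\left(2,2 \right)} \right)}\right)^{2} + H\right)^{2} = \left(\left(-4 + \frac{38}{3 \cdot 5}\right)^{2} - \frac{1}{4}\right)^{2} = \left(\left(-4 + \frac{38}{3} \cdot \frac{1}{5}\right)^{2} - \frac{1}{4}\right)^{2} = \left(\left(-4 + \frac{38}{15}\right)^{2} - \frac{1}{4}\right)^{2} = \left(\left(- \frac{22}{15}\right)^{2} - \frac{1}{4}\right)^{2} = \left(\frac{484}{225} - \frac{1}{4}\right)^{2} = \left(\frac{1711}{900}\right)^{2} = \frac{2927521}{810000}$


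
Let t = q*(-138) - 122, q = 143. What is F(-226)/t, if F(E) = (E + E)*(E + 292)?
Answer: 3729/2482 ≈ 1.5024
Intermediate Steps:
F(E) = 2*E*(292 + E) (F(E) = (2*E)*(292 + E) = 2*E*(292 + E))
t = -19856 (t = 143*(-138) - 122 = -19734 - 122 = -19856)
F(-226)/t = (2*(-226)*(292 - 226))/(-19856) = (2*(-226)*66)*(-1/19856) = -29832*(-1/19856) = 3729/2482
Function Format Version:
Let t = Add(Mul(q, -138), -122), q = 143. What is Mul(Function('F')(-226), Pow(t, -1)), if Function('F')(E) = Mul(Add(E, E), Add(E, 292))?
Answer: Rational(3729, 2482) ≈ 1.5024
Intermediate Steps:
Function('F')(E) = Mul(2, E, Add(292, E)) (Function('F')(E) = Mul(Mul(2, E), Add(292, E)) = Mul(2, E, Add(292, E)))
t = -19856 (t = Add(Mul(143, -138), -122) = Add(-19734, -122) = -19856)
Mul(Function('F')(-226), Pow(t, -1)) = Mul(Mul(2, -226, Add(292, -226)), Pow(-19856, -1)) = Mul(Mul(2, -226, 66), Rational(-1, 19856)) = Mul(-29832, Rational(-1, 19856)) = Rational(3729, 2482)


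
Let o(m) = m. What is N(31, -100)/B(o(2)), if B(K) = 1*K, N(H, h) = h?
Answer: -50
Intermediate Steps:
B(K) = K
N(31, -100)/B(o(2)) = -100/2 = -100*½ = -50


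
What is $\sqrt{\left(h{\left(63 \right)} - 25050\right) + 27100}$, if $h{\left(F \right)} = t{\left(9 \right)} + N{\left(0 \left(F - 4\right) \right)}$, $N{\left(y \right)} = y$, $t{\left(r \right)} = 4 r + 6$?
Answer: $2 \sqrt{523} \approx 45.738$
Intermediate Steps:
$t{\left(r \right)} = 6 + 4 r$
$h{\left(F \right)} = 42$ ($h{\left(F \right)} = \left(6 + 4 \cdot 9\right) + 0 \left(F - 4\right) = \left(6 + 36\right) + 0 \left(-4 + F\right) = 42 + 0 = 42$)
$\sqrt{\left(h{\left(63 \right)} - 25050\right) + 27100} = \sqrt{\left(42 - 25050\right) + 27100} = \sqrt{-25008 + 27100} = \sqrt{2092} = 2 \sqrt{523}$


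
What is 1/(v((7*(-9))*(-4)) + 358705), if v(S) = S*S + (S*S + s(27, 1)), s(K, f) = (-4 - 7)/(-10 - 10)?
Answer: 20/9714271 ≈ 2.0588e-6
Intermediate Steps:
s(K, f) = 11/20 (s(K, f) = -11/(-20) = -11*(-1/20) = 11/20)
v(S) = 11/20 + 2*S² (v(S) = S*S + (S*S + 11/20) = S² + (S² + 11/20) = S² + (11/20 + S²) = 11/20 + 2*S²)
1/(v((7*(-9))*(-4)) + 358705) = 1/((11/20 + 2*((7*(-9))*(-4))²) + 358705) = 1/((11/20 + 2*(-63*(-4))²) + 358705) = 1/((11/20 + 2*252²) + 358705) = 1/((11/20 + 2*63504) + 358705) = 1/((11/20 + 127008) + 358705) = 1/(2540171/20 + 358705) = 1/(9714271/20) = 20/9714271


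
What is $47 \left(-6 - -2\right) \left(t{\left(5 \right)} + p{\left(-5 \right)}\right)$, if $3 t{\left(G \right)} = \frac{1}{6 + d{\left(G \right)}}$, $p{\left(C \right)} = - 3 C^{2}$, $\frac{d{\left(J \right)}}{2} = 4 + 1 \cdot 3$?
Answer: $\frac{211453}{15} \approx 14097.0$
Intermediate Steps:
$d{\left(J \right)} = 14$ ($d{\left(J \right)} = 2 \left(4 + 1 \cdot 3\right) = 2 \left(4 + 3\right) = 2 \cdot 7 = 14$)
$t{\left(G \right)} = \frac{1}{60}$ ($t{\left(G \right)} = \frac{1}{3 \left(6 + 14\right)} = \frac{1}{3 \cdot 20} = \frac{1}{3} \cdot \frac{1}{20} = \frac{1}{60}$)
$47 \left(-6 - -2\right) \left(t{\left(5 \right)} + p{\left(-5 \right)}\right) = 47 \left(-6 - -2\right) \left(\frac{1}{60} - 3 \left(-5\right)^{2}\right) = 47 \left(-6 + 2\right) \left(\frac{1}{60} - 75\right) = 47 \left(- 4 \left(\frac{1}{60} - 75\right)\right) = 47 \left(\left(-4\right) \left(- \frac{4499}{60}\right)\right) = 47 \cdot \frac{4499}{15} = \frac{211453}{15}$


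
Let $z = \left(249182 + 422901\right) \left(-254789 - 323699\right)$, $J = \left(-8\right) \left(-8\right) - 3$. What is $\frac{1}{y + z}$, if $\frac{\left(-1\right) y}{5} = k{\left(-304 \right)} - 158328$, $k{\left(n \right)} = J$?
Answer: $- \frac{1}{388791159169} \approx -2.5721 \cdot 10^{-12}$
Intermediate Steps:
$J = 61$ ($J = 64 - 3 = 61$)
$k{\left(n \right)} = 61$
$y = 791335$ ($y = - 5 \left(61 - 158328\right) = \left(-5\right) \left(-158267\right) = 791335$)
$z = -388791950504$ ($z = 672083 \left(-578488\right) = -388791950504$)
$\frac{1}{y + z} = \frac{1}{791335 - 388791950504} = \frac{1}{-388791159169} = - \frac{1}{388791159169}$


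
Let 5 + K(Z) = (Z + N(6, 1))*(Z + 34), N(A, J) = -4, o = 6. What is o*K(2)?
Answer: -462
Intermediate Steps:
K(Z) = -5 + (-4 + Z)*(34 + Z) (K(Z) = -5 + (Z - 4)*(Z + 34) = -5 + (-4 + Z)*(34 + Z))
o*K(2) = 6*(-141 + 2² + 30*2) = 6*(-141 + 4 + 60) = 6*(-77) = -462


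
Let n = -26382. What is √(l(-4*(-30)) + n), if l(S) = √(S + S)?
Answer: √(-26382 + 4*√15) ≈ 162.38*I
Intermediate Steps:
l(S) = √2*√S (l(S) = √(2*S) = √2*√S)
√(l(-4*(-30)) + n) = √(√2*√(-4*(-30)) - 26382) = √(√2*√120 - 26382) = √(√2*(2*√30) - 26382) = √(4*√15 - 26382) = √(-26382 + 4*√15)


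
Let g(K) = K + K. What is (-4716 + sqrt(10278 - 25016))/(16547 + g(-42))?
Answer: -4716/16463 + I*sqrt(14738)/16463 ≈ -0.28646 + 0.0073741*I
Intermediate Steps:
g(K) = 2*K
(-4716 + sqrt(10278 - 25016))/(16547 + g(-42)) = (-4716 + sqrt(10278 - 25016))/(16547 + 2*(-42)) = (-4716 + sqrt(-14738))/(16547 - 84) = (-4716 + I*sqrt(14738))/16463 = (-4716 + I*sqrt(14738))*(1/16463) = -4716/16463 + I*sqrt(14738)/16463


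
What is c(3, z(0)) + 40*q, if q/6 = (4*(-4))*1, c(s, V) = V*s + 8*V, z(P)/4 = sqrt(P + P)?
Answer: -3840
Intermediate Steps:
z(P) = 4*sqrt(2)*sqrt(P) (z(P) = 4*sqrt(P + P) = 4*sqrt(2*P) = 4*(sqrt(2)*sqrt(P)) = 4*sqrt(2)*sqrt(P))
c(s, V) = 8*V + V*s
q = -96 (q = 6*((4*(-4))*1) = 6*(-16*1) = 6*(-16) = -96)
c(3, z(0)) + 40*q = (4*sqrt(2)*sqrt(0))*(8 + 3) + 40*(-96) = (4*sqrt(2)*0)*11 - 3840 = 0*11 - 3840 = 0 - 3840 = -3840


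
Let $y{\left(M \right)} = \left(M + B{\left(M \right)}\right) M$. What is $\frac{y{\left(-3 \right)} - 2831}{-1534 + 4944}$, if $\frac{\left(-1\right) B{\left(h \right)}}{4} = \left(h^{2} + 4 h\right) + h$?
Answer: $- \frac{1447}{1705} \approx -0.84868$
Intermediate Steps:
$B{\left(h \right)} = - 20 h - 4 h^{2}$ ($B{\left(h \right)} = - 4 \left(\left(h^{2} + 4 h\right) + h\right) = - 4 \left(h^{2} + 5 h\right) = - 20 h - 4 h^{2}$)
$y{\left(M \right)} = M \left(M - 4 M \left(5 + M\right)\right)$ ($y{\left(M \right)} = \left(M - 4 M \left(5 + M\right)\right) M = M \left(M - 4 M \left(5 + M\right)\right)$)
$\frac{y{\left(-3 \right)} - 2831}{-1534 + 4944} = \frac{- \left(-3\right)^{2} \left(19 + 4 \left(-3\right)\right) - 2831}{-1534 + 4944} = \frac{\left(-1\right) 9 \left(19 - 12\right) - 2831}{3410} = \left(\left(-1\right) 9 \cdot 7 - 2831\right) \frac{1}{3410} = \left(-63 - 2831\right) \frac{1}{3410} = \left(-2894\right) \frac{1}{3410} = - \frac{1447}{1705}$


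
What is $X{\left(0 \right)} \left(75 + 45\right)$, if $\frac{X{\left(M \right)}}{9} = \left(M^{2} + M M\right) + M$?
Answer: $0$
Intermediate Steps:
$X{\left(M \right)} = 9 M + 18 M^{2}$ ($X{\left(M \right)} = 9 \left(\left(M^{2} + M M\right) + M\right) = 9 \left(\left(M^{2} + M^{2}\right) + M\right) = 9 \left(2 M^{2} + M\right) = 9 \left(M + 2 M^{2}\right) = 9 M + 18 M^{2}$)
$X{\left(0 \right)} \left(75 + 45\right) = 9 \cdot 0 \left(1 + 2 \cdot 0\right) \left(75 + 45\right) = 9 \cdot 0 \left(1 + 0\right) 120 = 9 \cdot 0 \cdot 1 \cdot 120 = 0 \cdot 120 = 0$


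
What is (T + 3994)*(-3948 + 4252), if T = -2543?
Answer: 441104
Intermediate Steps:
(T + 3994)*(-3948 + 4252) = (-2543 + 3994)*(-3948 + 4252) = 1451*304 = 441104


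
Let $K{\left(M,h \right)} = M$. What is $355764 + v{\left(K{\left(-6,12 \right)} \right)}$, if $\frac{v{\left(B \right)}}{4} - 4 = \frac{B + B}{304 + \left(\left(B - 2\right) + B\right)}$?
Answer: $\frac{51588076}{145} \approx 3.5578 \cdot 10^{5}$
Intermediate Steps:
$v{\left(B \right)} = 16 + \frac{8 B}{302 + 2 B}$ ($v{\left(B \right)} = 16 + 4 \frac{B + B}{304 + \left(\left(B - 2\right) + B\right)} = 16 + 4 \frac{2 B}{304 + \left(\left(-2 + B\right) + B\right)} = 16 + 4 \frac{2 B}{304 + \left(-2 + 2 B\right)} = 16 + 4 \frac{2 B}{302 + 2 B} = 16 + \frac{8 B}{302 + 2 B}$)
$355764 + v{\left(K{\left(-6,12 \right)} \right)} = 355764 + \frac{4 \left(604 + 5 \left(-6\right)\right)}{151 - 6} = 355764 + \frac{4 \left(604 - 30\right)}{145} = 355764 + 4 \cdot \frac{1}{145} \cdot 574 = 355764 + \frac{2296}{145} = \frac{51588076}{145}$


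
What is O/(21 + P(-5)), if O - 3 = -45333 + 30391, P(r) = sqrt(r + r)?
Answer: -313719/451 + 14939*I*sqrt(10)/451 ≈ -695.61 + 104.75*I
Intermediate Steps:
P(r) = sqrt(2)*sqrt(r) (P(r) = sqrt(2*r) = sqrt(2)*sqrt(r))
O = -14939 (O = 3 + (-45333 + 30391) = 3 - 14942 = -14939)
O/(21 + P(-5)) = -14939/(21 + sqrt(2)*sqrt(-5)) = -14939/(21 + sqrt(2)*(I*sqrt(5))) = -14939/(21 + I*sqrt(10))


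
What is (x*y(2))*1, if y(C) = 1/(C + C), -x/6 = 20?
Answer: -30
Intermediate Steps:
x = -120 (x = -6*20 = -120)
y(C) = 1/(2*C)
(x*y(2))*1 = -60/2*1 = -120*¼*1 = -30*1 = -30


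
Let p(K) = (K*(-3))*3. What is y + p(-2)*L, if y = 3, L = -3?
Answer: -51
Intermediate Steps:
p(K) = -9*K (p(K) = -3*K*3 = -9*K)
y + p(-2)*L = 3 - 9*(-2)*(-3) = 3 + 18*(-3) = 3 - 54 = -51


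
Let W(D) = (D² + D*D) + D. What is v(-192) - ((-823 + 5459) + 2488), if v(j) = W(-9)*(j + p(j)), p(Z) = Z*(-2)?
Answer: 22252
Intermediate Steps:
W(D) = D + 2*D² (W(D) = (D² + D²) + D = 2*D² + D = D + 2*D²)
p(Z) = -2*Z
v(j) = -153*j (v(j) = (-9*(1 + 2*(-9)))*(j - 2*j) = (-9*(1 - 18))*(-j) = (-9*(-17))*(-j) = 153*(-j) = -153*j)
v(-192) - ((-823 + 5459) + 2488) = -153*(-192) - ((-823 + 5459) + 2488) = 29376 - (4636 + 2488) = 29376 - 1*7124 = 29376 - 7124 = 22252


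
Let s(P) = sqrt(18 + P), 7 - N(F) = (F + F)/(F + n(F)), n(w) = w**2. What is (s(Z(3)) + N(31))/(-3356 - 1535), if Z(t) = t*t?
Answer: -111/78256 - 3*sqrt(3)/4891 ≈ -0.0024808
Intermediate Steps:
Z(t) = t**2
N(F) = 7 - 2*F/(F + F**2) (N(F) = 7 - (F + F)/(F + F**2) = 7 - 2*F/(F + F**2))
(s(Z(3)) + N(31))/(-3356 - 1535) = (sqrt(18 + 3**2) + (5 + 7*31)/(1 + 31))/(-3356 - 1535) = (sqrt(18 + 9) + (5 + 217)/32)/(-4891) = (sqrt(27) + (1/32)*222)*(-1/4891) = (3*sqrt(3) + 111/16)*(-1/4891) = (111/16 + 3*sqrt(3))*(-1/4891) = -111/78256 - 3*sqrt(3)/4891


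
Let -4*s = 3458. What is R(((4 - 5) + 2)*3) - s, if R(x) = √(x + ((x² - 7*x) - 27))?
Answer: 1729/2 + 6*I ≈ 864.5 + 6.0*I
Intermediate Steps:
s = -1729/2 (s = -¼*3458 = -1729/2 ≈ -864.50)
R(x) = √(-27 + x² - 6*x) (R(x) = √(x + (-27 + x² - 7*x)) = √(-27 + x² - 6*x))
R(((4 - 5) + 2)*3) - s = √(-27 + (((4 - 5) + 2)*3)² - 6*((4 - 5) + 2)*3) - 1*(-1729/2) = √(-27 + ((-1 + 2)*3)² - 6*(-1 + 2)*3) + 1729/2 = √(-27 + (1*3)² - 6*3) + 1729/2 = √(-27 + 3² - 6*3) + 1729/2 = √(-27 + 9 - 18) + 1729/2 = √(-36) + 1729/2 = 6*I + 1729/2 = 1729/2 + 6*I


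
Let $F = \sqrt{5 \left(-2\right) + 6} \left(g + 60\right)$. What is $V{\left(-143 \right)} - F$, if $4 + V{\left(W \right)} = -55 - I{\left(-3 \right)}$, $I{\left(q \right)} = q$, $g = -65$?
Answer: $-56 + 10 i \approx -56.0 + 10.0 i$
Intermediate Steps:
$F = - 10 i$ ($F = \sqrt{5 \left(-2\right) + 6} \left(-65 + 60\right) = \sqrt{-10 + 6} \left(-5\right) = \sqrt{-4} \left(-5\right) = 2 i \left(-5\right) = - 10 i \approx - 10.0 i$)
$V{\left(W \right)} = -56$ ($V{\left(W \right)} = -4 - 52 = -56$)
$V{\left(-143 \right)} - F = -56 - - 10 i = -56 + 10 i$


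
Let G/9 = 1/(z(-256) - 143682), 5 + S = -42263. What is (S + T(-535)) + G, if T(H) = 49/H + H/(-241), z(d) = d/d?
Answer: -782996818274099/18525509735 ≈ -42266.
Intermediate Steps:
S = -42268 (S = -5 - 42263 = -42268)
z(d) = 1
T(H) = 49/H - H/241 (T(H) = 49/H + H*(-1/241) = 49/H - H/241)
G = -9/143681 (G = 9/(1 - 143682) = 9/(-143681) = 9*(-1/143681) = -9/143681 ≈ -6.2639e-5)
(S + T(-535)) + G = (-42268 + (49/(-535) - 1/241*(-535))) - 9/143681 = (-42268 + (49*(-1/535) + 535/241)) - 9/143681 = (-42268 + (-49/535 + 535/241)) - 9/143681 = (-42268 + 274416/128935) - 9/143681 = -5449550164/128935 - 9/143681 = -782996818274099/18525509735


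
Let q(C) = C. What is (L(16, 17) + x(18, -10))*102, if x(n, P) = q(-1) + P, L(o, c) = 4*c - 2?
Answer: 5610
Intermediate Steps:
L(o, c) = -2 + 4*c
x(n, P) = -1 + P
(L(16, 17) + x(18, -10))*102 = ((-2 + 4*17) + (-1 - 10))*102 = ((-2 + 68) - 11)*102 = (66 - 11)*102 = 55*102 = 5610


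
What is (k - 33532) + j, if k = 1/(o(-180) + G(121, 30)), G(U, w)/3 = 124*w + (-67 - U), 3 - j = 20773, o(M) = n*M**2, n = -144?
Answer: -252776027209/4655004 ≈ -54302.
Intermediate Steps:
o(M) = -144*M**2
j = -20770 (j = 3 - 1*20773 = 3 - 20773 = -20770)
G(U, w) = -201 - 3*U + 372*w (G(U, w) = 3*(124*w + (-67 - U)) = 3*(-67 - U + 124*w) = -201 - 3*U + 372*w)
k = -1/4655004 (k = 1/(-144*(-180)**2 + (-201 - 3*121 + 372*30)) = 1/(-144*32400 + (-201 - 363 + 11160)) = 1/(-4665600 + 10596) = 1/(-4655004) = -1/4655004 ≈ -2.1482e-7)
(k - 33532) + j = (-1/4655004 - 33532) - 20770 = -156091594129/4655004 - 20770 = -252776027209/4655004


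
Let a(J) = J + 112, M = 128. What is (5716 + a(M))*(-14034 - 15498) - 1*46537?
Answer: -175939129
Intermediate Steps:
a(J) = 112 + J
(5716 + a(M))*(-14034 - 15498) - 1*46537 = (5716 + (112 + 128))*(-14034 - 15498) - 1*46537 = (5716 + 240)*(-29532) - 46537 = 5956*(-29532) - 46537 = -175892592 - 46537 = -175939129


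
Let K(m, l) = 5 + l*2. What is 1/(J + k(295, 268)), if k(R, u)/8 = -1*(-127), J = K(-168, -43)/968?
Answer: 968/983407 ≈ 0.00098433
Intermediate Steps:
K(m, l) = 5 + 2*l
J = -81/968 (J = (5 + 2*(-43))/968 = (5 - 86)*(1/968) = -81*1/968 = -81/968 ≈ -0.083678)
k(R, u) = 1016 (k(R, u) = 8*(-1*(-127)) = 8*127 = 1016)
1/(J + k(295, 268)) = 1/(-81/968 + 1016) = 1/(983407/968) = 968/983407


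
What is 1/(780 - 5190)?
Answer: -1/4410 ≈ -0.00022676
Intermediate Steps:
1/(780 - 5190) = 1/(-4410) = -1/4410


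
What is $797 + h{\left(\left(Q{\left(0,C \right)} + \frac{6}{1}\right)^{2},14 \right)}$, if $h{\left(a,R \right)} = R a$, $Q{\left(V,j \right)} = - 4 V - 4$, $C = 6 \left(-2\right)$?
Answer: $853$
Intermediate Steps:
$C = -12$
$Q{\left(V,j \right)} = -4 - 4 V$
$797 + h{\left(\left(Q{\left(0,C \right)} + \frac{6}{1}\right)^{2},14 \right)} = 797 + 14 \left(\left(-4 - 0\right) + \frac{6}{1}\right)^{2} = 797 + 14 \left(\left(-4 + 0\right) + 6 \cdot 1\right)^{2} = 797 + 14 \left(-4 + 6\right)^{2} = 797 + 14 \cdot 2^{2} = 797 + 14 \cdot 4 = 797 + 56 = 853$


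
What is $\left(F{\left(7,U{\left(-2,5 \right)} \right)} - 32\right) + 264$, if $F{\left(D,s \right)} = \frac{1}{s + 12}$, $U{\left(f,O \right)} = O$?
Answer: $\frac{3945}{17} \approx 232.06$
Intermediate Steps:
$F{\left(D,s \right)} = \frac{1}{12 + s}$
$\left(F{\left(7,U{\left(-2,5 \right)} \right)} - 32\right) + 264 = \left(\frac{1}{12 + 5} - 32\right) + 264 = \left(\frac{1}{17} - 32\right) + 264 = - \frac{543}{17} + 264 = \frac{3945}{17}$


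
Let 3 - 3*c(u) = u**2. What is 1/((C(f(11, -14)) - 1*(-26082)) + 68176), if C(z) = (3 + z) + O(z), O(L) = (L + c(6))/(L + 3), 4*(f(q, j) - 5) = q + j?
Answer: 116/10934661 ≈ 1.0608e-5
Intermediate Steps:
c(u) = 1 - u**2/3
f(q, j) = 5 + j/4 + q/4 (f(q, j) = 5 + (q + j)/4 = 5 + (j + q)/4 = 5 + (j/4 + q/4) = 5 + j/4 + q/4)
O(L) = (-11 + L)/(3 + L) (O(L) = (L + (1 - 1/3*6**2))/(L + 3) = (L + (1 - 1/3*36))/(3 + L) = (L + (1 - 12))/(3 + L) = (L - 11)/(3 + L) = (-11 + L)/(3 + L))
C(z) = 3 + z + (-11 + z)/(3 + z) (C(z) = (3 + z) + (-11 + z)/(3 + z) = 3 + z + (-11 + z)/(3 + z))
1/((C(f(11, -14)) - 1*(-26082)) + 68176) = 1/(((-11 + (5 + (1/4)*(-14) + (1/4)*11) + (3 + (5 + (1/4)*(-14) + (1/4)*11))**2)/(3 + (5 + (1/4)*(-14) + (1/4)*11)) - 1*(-26082)) + 68176) = 1/(((-11 + (5 - 7/2 + 11/4) + (3 + (5 - 7/2 + 11/4))**2)/(3 + (5 - 7/2 + 11/4)) + 26082) + 68176) = 1/(((-11 + 17/4 + (3 + 17/4)**2)/(3 + 17/4) + 26082) + 68176) = 1/(((-11 + 17/4 + (29/4)**2)/(29/4) + 26082) + 68176) = 1/((4*(-11 + 17/4 + 841/16)/29 + 26082) + 68176) = 1/(((4/29)*(733/16) + 26082) + 68176) = 1/((733/116 + 26082) + 68176) = 1/(3026245/116 + 68176) = 1/(10934661/116) = 116/10934661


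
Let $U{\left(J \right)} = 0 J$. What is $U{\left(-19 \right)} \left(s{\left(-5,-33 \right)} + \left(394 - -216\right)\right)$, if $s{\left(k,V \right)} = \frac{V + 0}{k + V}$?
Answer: $0$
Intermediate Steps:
$U{\left(J \right)} = 0$
$s{\left(k,V \right)} = \frac{V}{V + k}$
$U{\left(-19 \right)} \left(s{\left(-5,-33 \right)} + \left(394 - -216\right)\right) = 0 \left(- \frac{33}{-33 - 5} + \left(394 - -216\right)\right) = 0 \left(- \frac{33}{-38} + \left(394 + 216\right)\right) = 0 \left(\left(-33\right) \left(- \frac{1}{38}\right) + 610\right) = 0 \left(\frac{33}{38} + 610\right) = 0 \cdot \frac{23213}{38} = 0$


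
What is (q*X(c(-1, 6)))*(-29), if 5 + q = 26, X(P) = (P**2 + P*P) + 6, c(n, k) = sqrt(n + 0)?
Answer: -2436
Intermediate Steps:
c(n, k) = sqrt(n)
X(P) = 6 + 2*P**2 (X(P) = (P**2 + P**2) + 6 = 2*P**2 + 6 = 6 + 2*P**2)
q = 21 (q = -5 + 26 = 21)
(q*X(c(-1, 6)))*(-29) = (21*(6 + 2*(sqrt(-1))**2))*(-29) = (21*(6 + 2*I**2))*(-29) = (21*(6 + 2*(-1)))*(-29) = (21*(6 - 2))*(-29) = (21*4)*(-29) = 84*(-29) = -2436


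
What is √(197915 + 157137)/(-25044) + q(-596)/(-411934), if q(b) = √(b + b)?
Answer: -√88763/12522 - I*√298/205967 ≈ -0.023793 - 8.3813e-5*I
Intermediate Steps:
q(b) = √2*√b (q(b) = √(2*b) = √2*√b)
√(197915 + 157137)/(-25044) + q(-596)/(-411934) = √(197915 + 157137)/(-25044) + (√2*√(-596))/(-411934) = √355052*(-1/25044) + (√2*(2*I*√149))*(-1/411934) = (2*√88763)*(-1/25044) + (2*I*√298)*(-1/411934) = -√88763/12522 - I*√298/205967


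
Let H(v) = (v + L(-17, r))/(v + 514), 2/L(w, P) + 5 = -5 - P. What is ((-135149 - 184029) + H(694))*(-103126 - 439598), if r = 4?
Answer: 52314025240113/302 ≈ 1.7323e+11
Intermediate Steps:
L(w, P) = 2/(-10 - P) (L(w, P) = 2/(-5 + (-5 - P)) = 2/(-10 - P))
H(v) = (-⅐ + v)/(514 + v) (H(v) = (v - 2/(10 + 4))/(v + 514) = (v - 2/14)/(514 + v) = (v - 2*1/14)/(514 + v) = (v - ⅐)/(514 + v) = (-⅐ + v)/(514 + v))
((-135149 - 184029) + H(694))*(-103126 - 439598) = ((-135149 - 184029) + (-⅐ + 694)/(514 + 694))*(-103126 - 439598) = (-319178 + (4857/7)/1208)*(-542724) = (-319178 + (1/1208)*(4857/7))*(-542724) = (-319178 + 4857/8456)*(-542724) = -2698964311/8456*(-542724) = 52314025240113/302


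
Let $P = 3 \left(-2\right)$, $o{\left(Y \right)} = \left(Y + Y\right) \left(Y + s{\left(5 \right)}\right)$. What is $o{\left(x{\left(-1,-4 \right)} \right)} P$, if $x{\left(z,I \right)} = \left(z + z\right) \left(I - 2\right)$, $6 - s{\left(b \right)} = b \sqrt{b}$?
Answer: $-2592 + 720 \sqrt{5} \approx -982.03$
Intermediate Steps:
$s{\left(b \right)} = 6 - b^{\frac{3}{2}}$ ($s{\left(b \right)} = 6 - b \sqrt{b} = 6 - b^{\frac{3}{2}}$)
$x{\left(z,I \right)} = 2 z \left(-2 + I\right)$
$o{\left(Y \right)} = 2 Y \left(6 + Y - 5 \sqrt{5}\right)$ ($o{\left(Y \right)} = \left(Y + Y\right) \left(Y + \left(6 - 5^{\frac{3}{2}}\right)\right) = 2 Y \left(Y + \left(6 - 5 \sqrt{5}\right)\right) = 2 Y \left(6 + Y - 5 \sqrt{5}\right)$)
$P = -6$
$o{\left(x{\left(-1,-4 \right)} \right)} P = 2 \cdot 2 \left(-1\right) \left(-2 - 4\right) \left(6 + 2 \left(-1\right) \left(-2 - 4\right) - 5 \sqrt{5}\right) \left(-6\right) = 2 \cdot 2 \left(-1\right) \left(-6\right) \left(6 + 2 \left(-1\right) \left(-6\right) - 5 \sqrt{5}\right) \left(-6\right) = 2 \cdot 12 \left(6 + 12 - 5 \sqrt{5}\right) \left(-6\right) = 2 \cdot 12 \left(18 - 5 \sqrt{5}\right) \left(-6\right) = \left(432 - 120 \sqrt{5}\right) \left(-6\right) = -2592 + 720 \sqrt{5}$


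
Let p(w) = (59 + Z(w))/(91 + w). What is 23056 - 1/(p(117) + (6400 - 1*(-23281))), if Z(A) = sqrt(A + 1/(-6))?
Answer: 7521582508164272/326231025293 + 208*sqrt(4206)/228687948730393 ≈ 23056.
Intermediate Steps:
Z(A) = sqrt(-1/6 + A) (Z(A) = sqrt(A - 1/6) = sqrt(-1/6 + A))
p(w) = (59 + sqrt(-6 + 36*w)/6)/(91 + w)
23056 - 1/(p(117) + (6400 - 1*(-23281))) = 23056 - 1/((59 + sqrt(-6 + 36*117)/6)/(91 + 117) + (6400 - 1*(-23281))) = 23056 - 1/((59 + sqrt(-6 + 4212)/6)/208 + (6400 + 23281)) = 23056 - 1/((59 + sqrt(4206)/6)/208 + 29681) = 23056 - 1/((59/208 + sqrt(4206)/1248) + 29681) = 23056 - 1/(6173707/208 + sqrt(4206)/1248)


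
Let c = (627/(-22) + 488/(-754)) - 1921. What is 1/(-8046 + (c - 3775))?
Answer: -754/10383445 ≈ -7.2616e-5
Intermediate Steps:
c = -1470411/754 (c = (627*(-1/22) + 488*(-1/754)) - 1921 = (-57/2 - 244/377) - 1921 = -21977/754 - 1921 = -1470411/754 ≈ -1950.1)
1/(-8046 + (c - 3775)) = 1/(-8046 + (-1470411/754 - 3775)) = 1/(-8046 - 4316761/754) = 1/(-10383445/754) = -754/10383445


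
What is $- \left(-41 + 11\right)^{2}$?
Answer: $-900$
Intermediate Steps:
$- \left(-41 + 11\right)^{2} = - \left(-30\right)^{2} = \left(-1\right) 900 = -900$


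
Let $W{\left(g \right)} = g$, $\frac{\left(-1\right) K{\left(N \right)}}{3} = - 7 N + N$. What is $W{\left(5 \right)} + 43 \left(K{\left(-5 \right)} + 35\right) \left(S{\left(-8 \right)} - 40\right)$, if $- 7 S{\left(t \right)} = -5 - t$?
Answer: $\frac{669330}{7} \approx 95619.0$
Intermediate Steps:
$K{\left(N \right)} = 18 N$ ($K{\left(N \right)} = - 3 \left(- 7 N + N\right) = - 3 \left(- 6 N\right) = 18 N$)
$S{\left(t \right)} = \frac{5}{7} + \frac{t}{7}$ ($S{\left(t \right)} = - \frac{-5 - t}{7} = \frac{5}{7} + \frac{t}{7}$)
$W{\left(5 \right)} + 43 \left(K{\left(-5 \right)} + 35\right) \left(S{\left(-8 \right)} - 40\right) = 5 + 43 \left(18 \left(-5\right) + 35\right) \left(\left(\frac{5}{7} + \frac{1}{7} \left(-8\right)\right) - 40\right) = 5 + 43 \left(-90 + 35\right) \left(\left(\frac{5}{7} - \frac{8}{7}\right) - 40\right) = 5 + 43 \left(- 55 \left(- \frac{3}{7} - 40\right)\right) = 5 + 43 \left(\left(-55\right) \left(- \frac{283}{7}\right)\right) = 5 + 43 \cdot \frac{15565}{7} = 5 + \frac{669295}{7} = \frac{669330}{7}$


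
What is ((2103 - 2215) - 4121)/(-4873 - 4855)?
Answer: 4233/9728 ≈ 0.43514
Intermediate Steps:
((2103 - 2215) - 4121)/(-4873 - 4855) = (-112 - 4121)/(-9728) = -4233*(-1/9728) = 4233/9728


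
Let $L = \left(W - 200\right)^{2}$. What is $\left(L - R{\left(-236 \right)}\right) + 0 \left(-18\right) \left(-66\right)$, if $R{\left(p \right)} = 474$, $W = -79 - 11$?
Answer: $83626$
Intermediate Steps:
$W = -90$ ($W = -79 - 11 = -90$)
$L = 84100$ ($L = \left(-90 - 200\right)^{2} = \left(-290\right)^{2} = 84100$)
$\left(L - R{\left(-236 \right)}\right) + 0 \left(-18\right) \left(-66\right) = \left(84100 - 474\right) + 0 \left(-18\right) \left(-66\right) = \left(84100 - 474\right) + 0 \left(-66\right) = 83626 + 0 = 83626$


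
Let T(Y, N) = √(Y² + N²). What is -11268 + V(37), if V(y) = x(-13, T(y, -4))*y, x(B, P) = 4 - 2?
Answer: -11194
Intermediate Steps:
T(Y, N) = √(N² + Y²)
x(B, P) = 2
V(y) = 2*y
-11268 + V(37) = -11268 + 2*37 = -11268 + 74 = -11194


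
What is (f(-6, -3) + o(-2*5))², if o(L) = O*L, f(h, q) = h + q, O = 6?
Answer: 4761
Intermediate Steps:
o(L) = 6*L
(f(-6, -3) + o(-2*5))² = ((-6 - 3) + 6*(-2*5))² = (-9 + 6*(-10))² = (-9 - 60)² = (-69)² = 4761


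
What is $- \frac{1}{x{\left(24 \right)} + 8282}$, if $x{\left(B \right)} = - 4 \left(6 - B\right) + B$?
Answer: $- \frac{1}{8378} \approx -0.00011936$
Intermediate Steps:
$x{\left(B \right)} = -24 + 5 B$ ($x{\left(B \right)} = \left(-24 + 4 B\right) + B = -24 + 5 B$)
$- \frac{1}{x{\left(24 \right)} + 8282} = - \frac{1}{\left(-24 + 5 \cdot 24\right) + 8282} = - \frac{1}{\left(-24 + 120\right) + 8282} = - \frac{1}{96 + 8282} = - \frac{1}{8378}$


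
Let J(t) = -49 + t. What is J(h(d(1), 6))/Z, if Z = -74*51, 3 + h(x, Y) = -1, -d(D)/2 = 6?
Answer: 53/3774 ≈ 0.014043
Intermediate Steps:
d(D) = -12 (d(D) = -2*6 = -12)
h(x, Y) = -4 (h(x, Y) = -3 - 1 = -4)
Z = -3774
J(h(d(1), 6))/Z = (-49 - 4)/(-3774) = -53*(-1/3774) = 53/3774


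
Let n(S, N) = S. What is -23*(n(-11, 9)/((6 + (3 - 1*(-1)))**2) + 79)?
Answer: -181447/100 ≈ -1814.5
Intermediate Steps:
-23*(n(-11, 9)/((6 + (3 - 1*(-1)))**2) + 79) = -23*(-11/(6 + (3 - 1*(-1)))**2 + 79) = -23*(-11/(6 + (3 + 1))**2 + 79) = -23*(-11/(6 + 4)**2 + 79) = -23*(-11/(10**2) + 79) = -23*(-11/100 + 79) = -23*7889/100 = -181447/100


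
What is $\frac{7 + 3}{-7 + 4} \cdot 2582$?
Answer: $- \frac{25820}{3} \approx -8606.7$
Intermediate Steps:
$\frac{7 + 3}{-7 + 4} \cdot 2582 = \frac{10}{-3} \cdot 2582 = 10 \left(- \frac{1}{3}\right) 2582 = \left(- \frac{10}{3}\right) 2582 = - \frac{25820}{3}$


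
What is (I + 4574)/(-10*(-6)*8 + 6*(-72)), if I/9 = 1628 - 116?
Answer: 9091/24 ≈ 378.79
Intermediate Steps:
I = 13608 (I = 9*(1628 - 116) = 9*1512 = 13608)
(I + 4574)/(-10*(-6)*8 + 6*(-72)) = (13608 + 4574)/(-10*(-6)*8 + 6*(-72)) = 18182/(60*8 - 432) = 18182/(480 - 432) = 18182/48 = 18182*(1/48) = 9091/24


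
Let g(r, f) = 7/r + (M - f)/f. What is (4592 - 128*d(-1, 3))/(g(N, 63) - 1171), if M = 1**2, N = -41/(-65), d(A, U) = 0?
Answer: -5930568/1499285 ≈ -3.9556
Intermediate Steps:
N = 41/65 (N = -41*(-1/65) = 41/65 ≈ 0.63077)
M = 1
g(r, f) = 7/r + (1 - f)/f
(4592 - 128*d(-1, 3))/(g(N, 63) - 1171) = (4592 - 128*0)/((-1 + 1/63 + 7/(41/65)) - 1171) = (4592 + 0)/((-1 + 1/63 + 7*(65/41)) - 1171) = 4592/((-1 + 1/63 + 455/41) - 1171) = 4592/(26123/2583 - 1171) = 4592/(-2998570/2583) = 4592*(-2583/2998570) = -5930568/1499285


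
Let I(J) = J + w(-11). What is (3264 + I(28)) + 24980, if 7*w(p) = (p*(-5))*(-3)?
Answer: 197739/7 ≈ 28248.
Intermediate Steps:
w(p) = 15*p/7 (w(p) = ((p*(-5))*(-3))/7 = (-5*p*(-3))/7 = (15*p)/7 = 15*p/7)
I(J) = -165/7 + J (I(J) = J + (15/7)*(-11) = J - 165/7 = -165/7 + J)
(3264 + I(28)) + 24980 = (3264 + (-165/7 + 28)) + 24980 = (3264 + 31/7) + 24980 = 22879/7 + 24980 = 197739/7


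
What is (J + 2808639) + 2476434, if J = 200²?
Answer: 5325073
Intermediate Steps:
J = 40000
(J + 2808639) + 2476434 = (40000 + 2808639) + 2476434 = 2848639 + 2476434 = 5325073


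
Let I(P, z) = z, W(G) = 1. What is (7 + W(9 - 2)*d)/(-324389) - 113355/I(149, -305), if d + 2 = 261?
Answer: 7354206793/19787729 ≈ 371.65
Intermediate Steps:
d = 259 (d = -2 + 261 = 259)
(7 + W(9 - 2)*d)/(-324389) - 113355/I(149, -305) = (7 + 1*259)/(-324389) - 113355/(-305) = (7 + 259)*(-1/324389) - 113355*(-1/305) = 266*(-1/324389) + 22671/61 = -266/324389 + 22671/61 = 7354206793/19787729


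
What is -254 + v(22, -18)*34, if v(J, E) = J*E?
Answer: -13718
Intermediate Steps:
v(J, E) = E*J
-254 + v(22, -18)*34 = -254 - 18*22*34 = -254 - 396*34 = -254 - 13464 = -13718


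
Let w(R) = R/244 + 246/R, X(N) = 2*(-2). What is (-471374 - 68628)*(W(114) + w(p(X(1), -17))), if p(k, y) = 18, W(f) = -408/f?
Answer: -19079080663/3477 ≈ -5.4872e+6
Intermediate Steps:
X(N) = -4
w(R) = 246/R + R/244 (w(R) = R*(1/244) + 246/R = R/244 + 246/R = 246/R + R/244)
(-471374 - 68628)*(W(114) + w(p(X(1), -17))) = (-471374 - 68628)*(-408/114 + (246/18 + (1/244)*18)) = -540002*(-408*1/114 + (246*(1/18) + 9/122)) = -540002*(-68/19 + (41/3 + 9/122)) = -540002*(-68/19 + 5029/366) = -540002*70663/6954 = -19079080663/3477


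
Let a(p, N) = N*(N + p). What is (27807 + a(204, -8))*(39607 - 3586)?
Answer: 945155019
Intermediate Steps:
(27807 + a(204, -8))*(39607 - 3586) = (27807 - 8*(-8 + 204))*(39607 - 3586) = (27807 - 8*196)*36021 = (27807 - 1568)*36021 = 26239*36021 = 945155019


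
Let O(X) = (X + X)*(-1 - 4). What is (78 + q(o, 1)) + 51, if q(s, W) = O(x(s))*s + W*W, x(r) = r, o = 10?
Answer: -870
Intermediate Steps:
O(X) = -10*X (O(X) = (2*X)*(-5) = -10*X)
q(s, W) = W**2 - 10*s**2 (q(s, W) = (-10*s)*s + W*W = -10*s**2 + W**2 = W**2 - 10*s**2)
(78 + q(o, 1)) + 51 = (78 + (1**2 - 10*10**2)) + 51 = (78 + (1 - 10*100)) + 51 = (78 + (1 - 1000)) + 51 = (78 - 999) + 51 = -921 + 51 = -870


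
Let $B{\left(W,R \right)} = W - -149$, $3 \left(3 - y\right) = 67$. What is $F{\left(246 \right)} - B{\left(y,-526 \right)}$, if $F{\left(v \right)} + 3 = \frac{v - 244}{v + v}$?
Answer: $- \frac{32635}{246} \approx -132.66$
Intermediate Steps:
$y = - \frac{58}{3}$ ($y = 3 - \frac{67}{3} = - \frac{58}{3} \approx -19.333$)
$F{\left(v \right)} = -3 + \frac{-244 + v}{2 v}$ ($F{\left(v \right)} = -3 + \frac{v - 244}{v + v} = -3 + \frac{-244 + v}{2 v}$)
$B{\left(W,R \right)} = 149 + W$ ($B{\left(W,R \right)} = W + 149 = 149 + W$)
$F{\left(246 \right)} - B{\left(y,-526 \right)} = \left(- \frac{5}{2} - \frac{122}{246}\right) - \left(149 - \frac{58}{3}\right) = \left(- \frac{5}{2} - \frac{61}{123}\right) - \frac{389}{3} = - \frac{737}{246} - \frac{389}{3} = - \frac{32635}{246}$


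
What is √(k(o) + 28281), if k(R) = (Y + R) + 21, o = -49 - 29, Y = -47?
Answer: √28177 ≈ 167.86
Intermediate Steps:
o = -78
k(R) = -26 + R (k(R) = (-47 + R) + 21 = -26 + R)
√(k(o) + 28281) = √((-26 - 78) + 28281) = √(-104 + 28281) = √28177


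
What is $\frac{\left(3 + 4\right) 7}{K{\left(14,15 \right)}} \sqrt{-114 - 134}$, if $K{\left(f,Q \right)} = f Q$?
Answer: $\frac{7 i \sqrt{62}}{15} \approx 3.6745 i$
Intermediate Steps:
$K{\left(f,Q \right)} = Q f$
$\frac{\left(3 + 4\right) 7}{K{\left(14,15 \right)}} \sqrt{-114 - 134} = \frac{\left(3 + 4\right) 7}{15 \cdot 14} \sqrt{-114 - 134} = \frac{7 \cdot 7}{210} \sqrt{-248} = 49 \cdot \frac{1}{210} \cdot 2 i \sqrt{62} = \frac{7 \cdot 2 i \sqrt{62}}{30} = \frac{7 i \sqrt{62}}{15}$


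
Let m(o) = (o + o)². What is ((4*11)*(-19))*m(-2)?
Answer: -13376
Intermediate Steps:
m(o) = 4*o² (m(o) = (2*o)² = 4*o²)
((4*11)*(-19))*m(-2) = ((4*11)*(-19))*(4*(-2)²) = (44*(-19))*(4*4) = -836*16 = -13376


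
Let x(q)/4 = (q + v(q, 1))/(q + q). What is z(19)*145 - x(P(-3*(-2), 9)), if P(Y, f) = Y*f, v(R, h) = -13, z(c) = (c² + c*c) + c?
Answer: 2900974/27 ≈ 1.0744e+5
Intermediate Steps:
z(c) = c + 2*c² (z(c) = (c² + c²) + c = 2*c² + c = c + 2*c²)
x(q) = 2*(-13 + q)/q (x(q) = 4*((q - 13)/(q + q)) = 4*((-13 + q)/((2*q))) = 4*((-13 + q)*(1/(2*q))) = 4*((-13 + q)/(2*q)) = 2*(-13 + q)/q)
z(19)*145 - x(P(-3*(-2), 9)) = (19*(1 + 2*19))*145 - (2 - 26/(-3*(-2)*9)) = (19*(1 + 38))*145 - (2 - 26/(6*9)) = (19*39)*145 - (2 - 26/54) = 741*145 - (2 - 26*1/54) = 107445 - (2 - 13/27) = 107445 - 1*41/27 = 107445 - 41/27 = 2900974/27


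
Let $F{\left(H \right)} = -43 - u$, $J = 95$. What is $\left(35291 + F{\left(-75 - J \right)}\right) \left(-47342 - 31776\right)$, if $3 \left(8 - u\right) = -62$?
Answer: $- \frac{8359449644}{3} \approx -2.7865 \cdot 10^{9}$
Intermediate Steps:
$u = \frac{86}{3}$ ($u = 8 - - \frac{62}{3} = 8 + \frac{62}{3} = \frac{86}{3} \approx 28.667$)
$F{\left(H \right)} = - \frac{215}{3}$ ($F{\left(H \right)} = -43 - \frac{86}{3} = - \frac{215}{3}$)
$\left(35291 + F{\left(-75 - J \right)}\right) \left(-47342 - 31776\right) = \left(35291 - \frac{215}{3}\right) \left(-47342 - 31776\right) = \frac{105658}{3} \left(-79118\right) = - \frac{8359449644}{3}$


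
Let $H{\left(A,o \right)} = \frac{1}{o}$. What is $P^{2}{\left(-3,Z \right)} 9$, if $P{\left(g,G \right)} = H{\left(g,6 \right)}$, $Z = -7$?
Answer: $\frac{1}{4} \approx 0.25$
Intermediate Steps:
$P{\left(g,G \right)} = \frac{1}{6}$
$P^{2}{\left(-3,Z \right)} 9 = \left(\frac{1}{6}\right)^{2} \cdot 9 = \frac{1}{36} \cdot 9 = \frac{1}{4}$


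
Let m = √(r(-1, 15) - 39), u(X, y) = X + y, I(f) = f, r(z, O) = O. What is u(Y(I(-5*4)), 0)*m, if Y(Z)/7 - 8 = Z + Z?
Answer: -448*I*√6 ≈ -1097.4*I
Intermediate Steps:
Y(Z) = 56 + 14*Z (Y(Z) = 56 + 7*(Z + Z) = 56 + 7*(2*Z) = 56 + 14*Z)
m = 2*I*√6 (m = √(15 - 39) = √(-24) = 2*I*√6 ≈ 4.899*I)
u(Y(I(-5*4)), 0)*m = ((56 + 14*(-5*4)) + 0)*(2*I*√6) = ((56 + 14*(-20)) + 0)*(2*I*√6) = ((56 - 280) + 0)*(2*I*√6) = (-224 + 0)*(2*I*√6) = -448*I*√6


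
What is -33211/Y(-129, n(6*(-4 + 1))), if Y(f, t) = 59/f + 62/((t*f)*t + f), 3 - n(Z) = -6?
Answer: 175652979/2450 ≈ 71695.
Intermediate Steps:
n(Z) = 9 (n(Z) = 3 - 1*(-6) = 3 + 6 = 9)
Y(f, t) = 59/f + 62/(f + f*t²) (Y(f, t) = 59/f + 62/((f*t)*t + f) = 59/f + 62/(f*t² + f) = 59/f + 62/(f + f*t²))
-33211/Y(-129, n(6*(-4 + 1))) = -33211*(-129*(1 + 9²)/(121 + 59*9²)) = -33211*(-129*(1 + 81)/(121 + 59*81)) = -33211*(-10578/(121 + 4779)) = -33211/((-1/129*1/82*4900)) = -33211/(-2450/5289) = -33211*(-5289/2450) = 175652979/2450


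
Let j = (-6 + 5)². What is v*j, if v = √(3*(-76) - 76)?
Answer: 4*I*√19 ≈ 17.436*I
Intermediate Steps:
v = 4*I*√19 (v = √(-228 - 76) = √(-304) = 4*I*√19 ≈ 17.436*I)
j = 1 (j = (-1)² = 1)
v*j = (4*I*√19)*1 = 4*I*√19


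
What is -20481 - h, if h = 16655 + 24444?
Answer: -61580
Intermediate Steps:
h = 41099
-20481 - h = -20481 - 1*41099 = -20481 - 41099 = -61580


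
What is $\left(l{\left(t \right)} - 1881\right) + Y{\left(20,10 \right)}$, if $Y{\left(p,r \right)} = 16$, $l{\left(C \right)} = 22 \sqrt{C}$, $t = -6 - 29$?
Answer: $-1865 + 22 i \sqrt{35} \approx -1865.0 + 130.15 i$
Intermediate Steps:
$t = -35$
$\left(l{\left(t \right)} - 1881\right) + Y{\left(20,10 \right)} = \left(22 \sqrt{-35} - 1881\right) + 16 = \left(22 i \sqrt{35} - 1881\right) + 16 = \left(-1881 + 22 i \sqrt{35}\right) + 16 = -1865 + 22 i \sqrt{35}$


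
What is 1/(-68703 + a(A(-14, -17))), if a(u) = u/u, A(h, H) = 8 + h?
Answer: -1/68702 ≈ -1.4556e-5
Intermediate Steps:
a(u) = 1
1/(-68703 + a(A(-14, -17))) = 1/(-68703 + 1) = 1/(-68702) = -1/68702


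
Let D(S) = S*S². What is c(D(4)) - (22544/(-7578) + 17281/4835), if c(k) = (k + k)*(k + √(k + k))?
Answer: 150064946891/18319815 + 1024*√2 ≈ 9639.6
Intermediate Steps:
D(S) = S³
c(k) = 2*k*(k + √2*√k) (c(k) = (2*k)*(k + √(2*k)) = (2*k)*(k + √2*√k) = 2*k*(k + √2*√k))
c(D(4)) - (22544/(-7578) + 17281/4835) = (2*(4³)² + 2*√2*(4³)^(3/2)) - (22544/(-7578) + 17281/4835) = (2*64² + 2*√2*64^(3/2)) - (22544*(-1/7578) + 17281*(1/4835)) = (2*4096 + 2*√2*512) - (-11272/3789 + 17281/4835) = (8192 + 1024*√2) - 1*10977589/18319815 = (8192 + 1024*√2) - 10977589/18319815 = 150064946891/18319815 + 1024*√2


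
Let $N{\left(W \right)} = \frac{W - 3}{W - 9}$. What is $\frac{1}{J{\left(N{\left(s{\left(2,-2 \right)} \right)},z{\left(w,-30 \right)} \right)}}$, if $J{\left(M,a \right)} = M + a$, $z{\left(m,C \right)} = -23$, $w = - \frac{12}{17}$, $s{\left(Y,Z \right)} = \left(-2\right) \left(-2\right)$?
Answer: $- \frac{5}{116} \approx -0.043103$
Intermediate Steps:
$s{\left(Y,Z \right)} = 4$
$N{\left(W \right)} = \frac{-3 + W}{-9 + W}$
$w = - \frac{12}{17}$ ($w = \left(-12\right) \frac{1}{17} = - \frac{12}{17} \approx -0.70588$)
$\frac{1}{J{\left(N{\left(s{\left(2,-2 \right)} \right)},z{\left(w,-30 \right)} \right)}} = \frac{1}{\frac{-3 + 4}{-9 + 4} - 23} = \frac{1}{\frac{1}{-5} \cdot 1 - 23} = \frac{1}{\left(- \frac{1}{5}\right) 1 - 23} = \frac{1}{- \frac{1}{5} - 23} = \frac{1}{- \frac{116}{5}} = - \frac{5}{116}$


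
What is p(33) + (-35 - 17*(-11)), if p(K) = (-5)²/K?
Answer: 5041/33 ≈ 152.76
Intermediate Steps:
p(K) = 25/K
p(33) + (-35 - 17*(-11)) = 25/33 + (-35 - 17*(-11)) = 25*(1/33) + (-35 + 187) = 25/33 + 152 = 5041/33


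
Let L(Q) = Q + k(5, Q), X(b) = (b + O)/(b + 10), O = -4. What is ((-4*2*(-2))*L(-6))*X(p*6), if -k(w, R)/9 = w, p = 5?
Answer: -2652/5 ≈ -530.40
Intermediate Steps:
k(w, R) = -9*w
X(b) = (-4 + b)/(10 + b) (X(b) = (b - 4)/(b + 10) = (-4 + b)/(10 + b))
L(Q) = -45 + Q (L(Q) = Q - 9*5 = Q - 45 = -45 + Q)
((-4*2*(-2))*L(-6))*X(p*6) = ((-4*2*(-2))*(-45 - 6))*((-4 + 5*6)/(10 + 5*6)) = (-8*(-2)*(-51))*((-4 + 30)/(10 + 30)) = (16*(-51))*(26/40) = -102*26/5 = -816*13/20 = -2652/5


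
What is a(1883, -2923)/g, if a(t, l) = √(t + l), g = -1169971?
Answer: -4*I*√65/1169971 ≈ -2.7564e-5*I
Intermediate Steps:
a(t, l) = √(l + t)
a(1883, -2923)/g = √(-2923 + 1883)/(-1169971) = √(-1040)*(-1/1169971) = (4*I*√65)*(-1/1169971) = -4*I*√65/1169971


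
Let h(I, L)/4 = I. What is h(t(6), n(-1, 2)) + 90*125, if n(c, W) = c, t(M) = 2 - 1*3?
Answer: 11246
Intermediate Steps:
t(M) = -1 (t(M) = 2 - 3 = -1)
h(I, L) = 4*I
h(t(6), n(-1, 2)) + 90*125 = 4*(-1) + 90*125 = -4 + 11250 = 11246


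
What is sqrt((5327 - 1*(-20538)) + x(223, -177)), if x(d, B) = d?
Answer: 2*sqrt(6522) ≈ 161.52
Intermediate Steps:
sqrt((5327 - 1*(-20538)) + x(223, -177)) = sqrt((5327 - 1*(-20538)) + 223) = sqrt((5327 + 20538) + 223) = sqrt(25865 + 223) = sqrt(26088) = 2*sqrt(6522)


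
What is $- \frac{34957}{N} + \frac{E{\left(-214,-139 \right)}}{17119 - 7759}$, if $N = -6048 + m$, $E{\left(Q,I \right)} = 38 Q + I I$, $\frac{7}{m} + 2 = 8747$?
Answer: $\frac{3453125758717}{495048088080} \approx 6.9753$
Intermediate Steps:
$m = \frac{7}{8745}$ ($m = \frac{7}{-2 + 8747} = \frac{7}{8745} \approx 0.00080046$)
$E{\left(Q,I \right)} = I^{2} + 38 Q$ ($E{\left(Q,I \right)} = 38 Q + I^{2} = I^{2} + 38 Q$)
$N = - \frac{52889753}{8745}$ ($N = -6048 + \frac{7}{8745} = - \frac{52889753}{8745} \approx -6048.0$)
$- \frac{34957}{N} + \frac{E{\left(-214,-139 \right)}}{17119 - 7759} = - \frac{34957}{- \frac{52889753}{8745}} + \frac{\left(-139\right)^{2} + 38 \left(-214\right)}{17119 - 7759} = \left(-34957\right) \left(- \frac{8745}{52889753}\right) + \frac{19321 - 8132}{17119 - 7759} = \frac{305698965}{52889753} + \frac{11189}{9360} = \frac{3453125758717}{495048088080}$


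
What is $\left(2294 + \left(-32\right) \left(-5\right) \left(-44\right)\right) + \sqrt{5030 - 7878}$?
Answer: $-4746 + 4 i \sqrt{178} \approx -4746.0 + 53.367 i$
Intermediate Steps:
$\left(2294 + \left(-32\right) \left(-5\right) \left(-44\right)\right) + \sqrt{5030 - 7878} = \left(2294 + 160 \left(-44\right)\right) + \sqrt{-2848} = \left(2294 - 7040\right) + 4 i \sqrt{178} = -4746 + 4 i \sqrt{178}$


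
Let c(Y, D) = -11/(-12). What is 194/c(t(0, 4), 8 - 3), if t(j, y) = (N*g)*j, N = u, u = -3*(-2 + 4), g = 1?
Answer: 2328/11 ≈ 211.64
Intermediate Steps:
u = -6 (u = -3*2 = -6)
N = -6
t(j, y) = -6*j (t(j, y) = (-6*1)*j = -6*j)
c(Y, D) = 11/12 (c(Y, D) = -11*(-1/12) = 11/12)
194/c(t(0, 4), 8 - 3) = 194/(11/12) = 194*(12/11) = 2328/11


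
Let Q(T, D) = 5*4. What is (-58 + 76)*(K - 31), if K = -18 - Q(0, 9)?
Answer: -1242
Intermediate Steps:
Q(T, D) = 20
K = -38 (K = -18 - 1*20 = -18 - 20 = -38)
(-58 + 76)*(K - 31) = (-58 + 76)*(-38 - 31) = 18*(-69) = -1242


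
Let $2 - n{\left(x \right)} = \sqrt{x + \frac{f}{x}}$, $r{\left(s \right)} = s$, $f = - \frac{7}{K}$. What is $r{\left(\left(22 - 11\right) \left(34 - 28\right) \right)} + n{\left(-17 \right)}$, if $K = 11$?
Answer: $68 - \frac{2 i \sqrt{148291}}{187} \approx 68.0 - 4.1186 i$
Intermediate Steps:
$f = - \frac{7}{11} \approx -0.63636$
$n{\left(x \right)} = 2 - \sqrt{x - \frac{7}{11 x}}$
$r{\left(\left(22 - 11\right) \left(34 - 28\right) \right)} + n{\left(-17 \right)} = \left(22 - 11\right) \left(34 - 28\right) + \left(2 - \frac{\sqrt{- \frac{77}{-17} + 121 \left(-17\right)}}{11}\right) = 11 \cdot 6 + \left(2 - \frac{\sqrt{\left(-77\right) \left(- \frac{1}{17}\right) - 2057}}{11}\right) = 66 + \left(2 - \frac{\sqrt{\frac{77}{17} - 2057}}{11}\right) = 66 + \left(2 - \frac{\sqrt{- \frac{34892}{17}}}{11}\right) = 66 + \left(2 - \frac{\frac{2}{17} i \sqrt{148291}}{11}\right) = 66 + \left(2 - \frac{2 i \sqrt{148291}}{187}\right) = 68 - \frac{2 i \sqrt{148291}}{187}$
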